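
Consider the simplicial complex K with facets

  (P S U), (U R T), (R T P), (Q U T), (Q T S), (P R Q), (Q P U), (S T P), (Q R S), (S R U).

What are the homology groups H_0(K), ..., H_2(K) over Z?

H_0 ≅ Z,  H_1 ≅ Z_2,  H_2 = 0.

We work with the vertex ordering P < Q < R < S < T < U. The simplices of K, each written with vertices in increasing order, are:

  0-simplices (6): P, Q, R, S, T, U
  1-simplices (15): PQ, PR, PS, PT, PU, QR, QS, QT, QU, RS, RT, RU, ST, SU, TU
  2-simplices (10): PQR, PQU, PRT, PST, PSU, QRS, QST, QTU, RSU, RTU

giving chain groups C_0 ≅ Z^6, C_1 ≅ Z^15, C_2 ≅ Z^10.

∂_1: C_1 → C_0 sends each edge [p,q] (with p < q) to q − p.
The resulting 6×15 matrix has rank 5, and its Smith normal form has invariant factors (1,1,1,1,1).

∂_2: C_2 → C_1 acts by ∂[p,q,r] = [q,r] − [p,r] + [p,q]. For instance
  ∂PSU = SU − PU + PS,
  ∂PST = ST − PT + PS.
This gives a 15×10 integer matrix of rank 10; reducing to Smith normal form yields diagonal entries (1,1,1,1,1,1,1,1,1,2).

Now H_k = ker ∂_k / im ∂_{k+1}, so:

  H_0: rank C_0 − rank ∂_1 = 6 − 5 = 1, and the invariant factors of ∂_1 are all 1, so H_0 ≅ Z.
  H_1: rank ker ∂_1 − rank ∂_2 = (15 − 5) − 10 = 0, and ∂_2 has invariant factor 2 > 1, so H_1 ≅ Z_2.
  H_2: rank ker ∂_2 − rank ∂_3 = (10 − 10) − 0 = 0, and there is no ∂_3, so H_2 ≅ 0.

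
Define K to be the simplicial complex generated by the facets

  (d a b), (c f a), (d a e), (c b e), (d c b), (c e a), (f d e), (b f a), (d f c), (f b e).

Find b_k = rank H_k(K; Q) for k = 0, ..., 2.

K has 6 vertices, 15 edges, 10 triangles.
rank ∂_0 = 0, rank ∂_1 = 5 ⇒ b_0 = 6 − 0 − 5 = 1; all invariant factors of ∂_1 are 1 so no torsion. So H_0 ≅ Z.
rank ∂_1 = 5, rank ∂_2 = 10 ⇒ b_1 = 15 − 5 − 10 = 0; ∂_2 has invariant factor(s) [2] giving torsion. So H_1 ≅ Z/2.
rank ∂_2 = 10, rank ∂_3 = 0 ⇒ b_2 = 10 − 10 − 0 = 0. So H_2 ≅ 0.

b_0 = 1, b_1 = 0, b_2 = 0.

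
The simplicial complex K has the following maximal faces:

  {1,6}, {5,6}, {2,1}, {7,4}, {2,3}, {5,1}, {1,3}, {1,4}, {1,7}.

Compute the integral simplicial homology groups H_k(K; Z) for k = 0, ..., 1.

H_0 = Z,  H_1 = Z^3.

We work with the vertex ordering 1 < 2 < 3 < 4 < 5 < 6 < 7. The simplices of K, each written with vertices in increasing order, are:

  0-simplices (7): [1], [2], [3], [4], [5], [6], [7]
  1-simplices (9): [1,2], [1,3], [1,4], [1,5], [1,6], [1,7], [2,3], [4,7], [5,6]

Hence C_0 ≅ Z^7, C_1 ≅ Z^9.

The boundary map ∂_1: C_1 → C_0 is given by ∂[p,q] = [q] − [p].
This gives a 7×9 integer matrix of rank 6; reducing to Smith normal form yields diagonal entries (1,1,1,1,1,1).

From H_k ≅ ker(∂_k) / im(∂_{k+1}) we obtain:

  H_0: rank C_0 − rank ∂_1 = 7 − 6 = 1, and the invariant factors of ∂_1 are all 1, so H_0 = Z.
  H_1: rank ker ∂_1 − rank ∂_2 = (9 − 6) − 0 = 3, and there is no ∂_2, so H_1 = Z^3.

As a check, the Euler characteristic is 7 − 9 = -2, which agrees with 1 − 3 = -2.
(K is a triangulation of a wedge of 3 circles.)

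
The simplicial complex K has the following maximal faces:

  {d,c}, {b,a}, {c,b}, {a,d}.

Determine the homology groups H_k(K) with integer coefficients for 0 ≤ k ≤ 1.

H_0 = Z,  H_1 = Z.

Fix the vertex order a < b < c < d and write every simplex with vertices in increasing order. Then dim K = 1 and the simplices of K are:

  0-simplices (4): a, b, c, d
  1-simplices (4): ab, ad, bc, cd

so the chain groups are C_0 ≅ Z^4, C_1 ≅ Z^4.

The boundary map ∂_1: C_1 → C_0 is given by ∂[p,q] = [q] − [p]. For instance
  ∂ab = b − a.
This gives a 4×4 integer matrix of rank 3; reducing to Smith normal form yields diagonal entries (1,1,1).

Reading off H_k = ker ∂_k / im ∂_{k+1}:

  H_0: rank C_0 − rank ∂_1 = 4 − 3 = 1, and the invariant factors of ∂_1 are all 1, so H_0 = Z.
  H_1: rank ker ∂_1 − rank ∂_2 = (4 − 3) − 0 = 1, and there is no ∂_2, so H_1 = Z.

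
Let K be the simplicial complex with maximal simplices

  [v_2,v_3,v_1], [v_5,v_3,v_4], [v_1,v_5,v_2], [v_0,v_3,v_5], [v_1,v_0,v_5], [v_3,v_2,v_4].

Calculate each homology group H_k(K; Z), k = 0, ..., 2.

H_0 ≅ Z,  H_1 ≅ Z,  H_2 = 0.

Fix the vertex order v_0 < v_1 < v_2 < v_3 < v_4 < v_5 and write every simplex with vertices in increasing order. Then dim K = 2 and the simplices of K are:

  0-simplices (6): [v_0], [v_1], [v_2], [v_3], [v_4], [v_5]
  1-simplices (12): [v_0,v_1], [v_0,v_3], [v_0,v_5], [v_1,v_2], [v_1,v_3], [v_1,v_5], [v_2,v_3], [v_2,v_4], [v_2,v_5], [v_3,v_4], [v_3,v_5], [v_4,v_5]
  2-simplices (6): [v_0,v_1,v_5], [v_0,v_3,v_5], [v_1,v_2,v_3], [v_1,v_2,v_5], [v_2,v_3,v_4], [v_3,v_4,v_5]

giving chain groups C_0 ≅ Z^6, C_1 ≅ Z^12, C_2 ≅ Z^6.

∂_1: C_1 → C_0 maps an edge to its endpoints' difference, ∂[p,q] = q − p.
The 6×12 boundary matrix has rank 5 and Smith normal form diag(1,1,1,1,1).

∂_2: C_2 → C_1 sends each 2-simplex [p,q,r] to [q,r] − [p,r] + [p,q]. For instance
  ∂[v_1,v_2,v_3] = [v_2,v_3] − [v_1,v_3] + [v_1,v_2],
  ∂[v_2,v_3,v_4] = [v_3,v_4] − [v_2,v_4] + [v_2,v_3].
As a 12×6 matrix over Z this has rank 6, with invariant factors (1,1,1,1,1,1).

From H_k ≅ ker(∂_k) / im(∂_{k+1}) we obtain:

  H_0: rank C_0 − rank ∂_1 = 6 − 5 = 1, and the invariant factors of ∂_1 are all 1, so H_0 = Z.
  H_1: rank ker ∂_1 − rank ∂_2 = (12 − 5) − 6 = 1, and the invariant factors of ∂_2 are all 1, so H_1 = Z.
  H_2: rank ker ∂_2 − rank ∂_3 = (6 − 6) − 0 = 0, and there is no ∂_3, so H_2 = 0.

(K is a triangulation of the cylinder S^1 x I.)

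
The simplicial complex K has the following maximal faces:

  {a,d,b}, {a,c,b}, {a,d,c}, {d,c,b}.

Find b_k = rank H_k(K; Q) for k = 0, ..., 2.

K has 4 vertices, 6 edges, 4 triangles.
rank ∂_0 = 0, rank ∂_1 = 3 ⇒ b_0 = 4 − 0 − 3 = 1; all invariant factors of ∂_1 are 1 so no torsion. So H_0 ≅ Z.
rank ∂_1 = 3, rank ∂_2 = 3 ⇒ b_1 = 6 − 3 − 3 = 0; all invariant factors of ∂_2 are 1 so no torsion. So H_1 ≅ 0.
rank ∂_2 = 3, rank ∂_3 = 0 ⇒ b_2 = 4 − 3 − 0 = 1. So H_2 ≅ Z.

b_0 = 1, b_1 = 0, b_2 = 1.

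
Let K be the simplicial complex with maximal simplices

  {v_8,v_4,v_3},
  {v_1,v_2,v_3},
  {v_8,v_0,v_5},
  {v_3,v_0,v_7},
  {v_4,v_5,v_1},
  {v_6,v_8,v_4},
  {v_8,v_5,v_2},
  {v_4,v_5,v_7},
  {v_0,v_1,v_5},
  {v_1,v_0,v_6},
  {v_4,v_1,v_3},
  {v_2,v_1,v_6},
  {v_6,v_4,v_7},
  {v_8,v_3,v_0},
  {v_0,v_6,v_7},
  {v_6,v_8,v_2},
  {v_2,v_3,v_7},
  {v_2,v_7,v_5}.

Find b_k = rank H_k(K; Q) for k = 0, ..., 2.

We work with the vertex ordering v_0 < v_1 < v_2 < v_3 < v_4 < v_5 < v_6 < v_7 < v_8. The simplices of K, each written with vertices in increasing order, are:

  0-simplices (9): [v_0], [v_1], [v_2], [v_3], [v_4], [v_5], [v_6], [v_7], [v_8]
  1-simplices (27): (27 of them)
  2-simplices (18): (18 of them)

giving chain groups C_0 ≅ Z^9, C_1 ≅ Z^27, C_2 ≅ Z^18.

The boundary map ∂_1: C_1 → C_0 maps an edge to its endpoints' difference, ∂[p,q] = q − p. For instance
  ∂[v_6,v_7] = [v_7] − [v_6].
This gives a 9×27 integer matrix of rank 8; reducing to Smith normal form yields diagonal entries (1,1,1,1,1,1,1,1).

Boundary ∂_2: C_2 → C_1 maps a triangle to the signed sum of its edges. For instance
  ∂[v_4,v_6,v_8] = [v_6,v_8] − [v_4,v_8] + [v_4,v_6],
  ∂[v_1,v_2,v_6] = [v_2,v_6] − [v_1,v_6] + [v_1,v_2].
The 27×18 boundary matrix has rank 17 and Smith normal form diag(1,1,1,1,1,1,1,1,1,1,1,1,1,1,1,1,1).

Reading off H_k = ker ∂_k / im ∂_{k+1}:

  H_0: rank C_0 − rank ∂_1 = 9 − 8 = 1, and the invariant factors of ∂_1 are all 1, so H_0 = Z.
  H_1: rank ker ∂_1 − rank ∂_2 = (27 − 8) − 17 = 2, and the invariant factors of ∂_2 are all 1, so H_1 = Z^2.
  H_2: rank ker ∂_2 − rank ∂_3 = (18 − 17) − 0 = 1, and there is no ∂_3, so H_2 = Z.

As a check, the Euler characteristic is 9 − 27 + 18 = 0, which agrees with 1 − 2 + 1 = 0.
(K is a triangulation of the torus T^2.)

Hence the Betti numbers are b_0 = 1, b_1 = 2, b_2 = 1.

b_0 = 1, b_1 = 2, b_2 = 1.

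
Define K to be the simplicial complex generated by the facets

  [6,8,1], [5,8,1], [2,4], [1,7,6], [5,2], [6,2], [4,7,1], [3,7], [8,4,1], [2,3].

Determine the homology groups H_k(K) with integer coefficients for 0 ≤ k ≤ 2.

Order the vertices as 1 < 2 < 3 < 4 < 5 < 6 < 7 < 8. Listing each simplex with vertices in this order, K has dimension 2 with simplices:

  0-simplices (8): [1], [2], [3], [4], [5], [6], [7], [8]
  1-simplices (15): [1,4], [1,5], [1,6], [1,7], [1,8], [2,3], [2,4], [2,5], [2,6], [3,7], [4,7], [4,8], [5,8], [6,7], [6,8]
  2-simplices (5): [1,4,7], [1,4,8], [1,5,8], [1,6,7], [1,6,8]

so the chain groups are C_0 ≅ Z^8, C_1 ≅ Z^15, C_2 ≅ Z^5.

Boundary ∂_1: C_1 → C_0 maps an edge to its endpoints' difference, ∂[p,q] = q − p.
The resulting 8×15 matrix has rank 7, and its Smith normal form has invariant factors (1,1,1,1,1,1,1).

∂_2: C_2 → C_1 sends each 2-simplex [p,q,r] to [q,r] − [p,r] + [p,q]. For instance
  ∂[1,6,7] = [6,7] − [1,7] + [1,6],
  ∂[1,5,8] = [5,8] − [1,8] + [1,5].
As a 15×5 matrix over Z this has rank 5, with invariant factors (1,1,1,1,1).

Now H_k = ker ∂_k / im ∂_{k+1}, so:

  H_0: rank C_0 − rank ∂_1 = 8 − 7 = 1, and the invariant factors of ∂_1 are all 1, so H_0 ≅ Z.
  H_1: rank ker ∂_1 − rank ∂_2 = (15 − 7) − 5 = 3, and the invariant factors of ∂_2 are all 1, so H_1 ≅ Z^3.
  H_2: rank ker ∂_2 − rank ∂_3 = (5 − 5) − 0 = 0, and there is no ∂_3, so H_2 ≅ 0.

As a check, the Euler characteristic is 8 − 15 + 5 = -2, which agrees with 1 − 3 + 0 = -2.

H_0 = Z,  H_1 = Z^3,  H_2 = 0.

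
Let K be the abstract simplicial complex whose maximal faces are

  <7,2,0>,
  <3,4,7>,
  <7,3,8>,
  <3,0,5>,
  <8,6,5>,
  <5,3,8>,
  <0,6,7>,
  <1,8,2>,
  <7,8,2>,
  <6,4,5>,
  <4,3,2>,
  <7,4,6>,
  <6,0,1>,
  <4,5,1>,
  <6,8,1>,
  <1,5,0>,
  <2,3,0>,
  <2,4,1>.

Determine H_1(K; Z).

Take the total order 0 < 1 < 2 < 3 < 4 < 5 < 6 < 7 < 8 on the vertex set. Then K (dimension 2) consists of the simplices:

  0-simplices (9): [0], [1], [2], [3], [4], [5], [6], [7], [8]
  1-simplices (27): (27 of them)
  2-simplices (18): [0,1,5], [0,1,6], [0,2,3], [0,2,7], [0,3,5], [0,6,7], [1,2,4], [1,2,8], [1,4,5], [1,6,8], [2,3,4], [2,7,8], [3,4,7], [3,5,8], [3,7,8], [4,5,6], [4,6,7], [5,6,8]

so the chain groups are C_0 ≅ Z^9, C_1 ≅ Z^27, C_2 ≅ Z^18.

The boundary map ∂_1: C_1 → C_0 sends each edge [p,q] (with p < q) to q − p.
This gives a 9×27 integer matrix of rank 8; reducing to Smith normal form yields diagonal entries (1,1,1,1,1,1,1,1).

∂_2: C_2 → C_1 sends each 2-simplex [p,q,r] to [q,r] − [p,r] + [p,q]. For instance
  ∂[0,1,5] = [1,5] − [0,5] + [0,1],
  ∂[1,2,4] = [2,4] − [1,4] + [1,2].
As a 27×18 matrix over Z this has rank 18, with invariant factors (1,1,1,1,1,1,1,1,1,1,1,1,1,1,1,1,1,2).

From H_k ≅ ker(∂_k) / im(∂_{k+1}) we obtain:

  H_1: rank ker ∂_1 − rank ∂_2 = (27 − 8) − 18 = 1, and ∂_2 has invariant factor 2 > 1, so H_1 = Z ⊕ Z/2Z.

(K is a triangulation of the Klein bottle.)

H_1 ≅ Z ⊕ Z/2Z.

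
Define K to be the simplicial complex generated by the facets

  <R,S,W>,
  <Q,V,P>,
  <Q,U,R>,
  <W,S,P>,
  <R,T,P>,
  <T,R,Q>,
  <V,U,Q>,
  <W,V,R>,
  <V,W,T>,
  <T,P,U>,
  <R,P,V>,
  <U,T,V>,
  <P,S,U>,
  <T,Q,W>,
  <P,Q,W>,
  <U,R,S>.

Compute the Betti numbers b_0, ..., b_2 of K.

b_0 = 1, b_1 = 2, b_2 = 1.

Order the vertices as P < Q < R < S < T < U < V < W. Listing each simplex with vertices in this order, K has dimension 2 with simplices:

  0-simplices (8): P, Q, R, S, T, U, V, W
  1-simplices (24): PQ, PR, PS, PT, PU, PV, PW, QR, QT, QU, QV, QW, RS, RT, RU, RV, RW, SU, SW, TU, TV, TW, UV, VW
  2-simplices (16): PQV, PQW, PRT, PRV, PSU, PSW, PTU, QRT, QRU, QTW, QUV, RSU, RSW, RVW, TUV, TVW

Hence C_0 ≅ Z^8, C_1 ≅ Z^24, C_2 ≅ Z^16.

∂_1: C_1 → C_0 is given by ∂[p,q] = [q] − [p]. For instance
  ∂PV = V − P.
The 8×24 boundary matrix has rank 7 and Smith normal form diag(1,1,1,1,1,1,1).

Boundary ∂_2: C_2 → C_1 maps a triangle to the signed sum of its edges. For instance
  ∂RVW = VW − RW + RV,
  ∂PSW = SW − PW + PS.
As a 24×16 matrix over Z this has rank 15, with invariant factors (1,1,1,1,1,1,1,1,1,1,1,1,1,1,1).

Now H_k = ker ∂_k / im ∂_{k+1}, so:

  H_0: rank C_0 − rank ∂_1 = 8 − 7 = 1, and the invariant factors of ∂_1 are all 1, so H_0 ≅ Z.
  H_1: rank ker ∂_1 − rank ∂_2 = (24 − 7) − 15 = 2, and the invariant factors of ∂_2 are all 1, so H_1 ≅ Z^2.
  H_2: rank ker ∂_2 − rank ∂_3 = (16 − 15) − 0 = 1, and there is no ∂_3, so H_2 ≅ Z.

Hence the Betti numbers are b_0 = 1, b_1 = 2, b_2 = 1.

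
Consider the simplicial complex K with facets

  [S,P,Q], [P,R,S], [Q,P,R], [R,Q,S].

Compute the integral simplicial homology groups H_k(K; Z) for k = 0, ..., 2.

H_0 ≅ Z,  H_1 = 0,  H_2 ≅ Z.

Take the total order P < Q < R < S on the vertex set. Then K (dimension 2) consists of the simplices:

  0-simplices (4): P, Q, R, S
  1-simplices (6): PQ, PR, PS, QR, QS, RS
  2-simplices (4): PQR, PQS, PRS, QRS

so the chain groups are C_0 ≅ Z^4, C_1 ≅ Z^6, C_2 ≅ Z^4.

∂_1: C_1 → C_0 is given by ∂[p,q] = [q] − [p]. For instance
  ∂QR = R − Q.
As a 4×6 matrix over Z this has rank 3, with invariant factors (1,1,1).

∂_2: C_2 → C_1 maps a triangle to the signed sum of its edges. For instance
  ∂PQR = QR − PR + PQ,
  ∂QRS = RS − QS + QR.
This gives a 6×4 integer matrix of rank 3; reducing to Smith normal form yields diagonal entries (1,1,1).

From H_k ≅ ker(∂_k) / im(∂_{k+1}) we obtain:

  H_0: rank C_0 − rank ∂_1 = 4 − 3 = 1, and the invariant factors of ∂_1 are all 1, so H_0 = Z.
  H_1: rank ker ∂_1 − rank ∂_2 = (6 − 3) − 3 = 0, and the invariant factors of ∂_2 are all 1, so H_1 = 0.
  H_2: rank ker ∂_2 − rank ∂_3 = (4 − 3) − 0 = 1, and there is no ∂_3, so H_2 = Z.

As a check, the Euler characteristic is 4 − 6 + 4 = 2, which agrees with 1 − 0 + 1 = 2.
(K is a triangulation of the 2-sphere S^2.)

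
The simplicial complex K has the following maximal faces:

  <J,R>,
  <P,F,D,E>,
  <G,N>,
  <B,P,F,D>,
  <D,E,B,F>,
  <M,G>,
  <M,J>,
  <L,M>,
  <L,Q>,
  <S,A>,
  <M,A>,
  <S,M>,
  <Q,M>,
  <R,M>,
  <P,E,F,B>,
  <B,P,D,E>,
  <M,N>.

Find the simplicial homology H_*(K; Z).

H_0 = Z^2,  H_1 = Z^4,  H_2 = 0,  H_3 = Z.

Order the vertices as A < B < D < E < F < G < J < L < M < N < P < Q < R < S. Listing each simplex with vertices in this order, K has dimension 3 with simplices:

  0-simplices (14): A, B, D, E, F, G, J, L, M, N, P, Q, R, S
  1-simplices (22): AM, AS, BD, BE, BF, BP, DE, DF, DP, EF, EP, FP, GM, GN, JM, JR, LM, LQ, MN, MQ, MR, MS
  2-simplices (10): BDE, BDF, BDP, BEF, BEP, BFP, DEF, DEP, DFP, EFP
  3-simplices (5): BDEF, BDEP, BDFP, BEFP, DEFP

giving chain groups C_0 ≅ Z^14, C_1 ≅ Z^22, C_2 ≅ Z^10, C_3 ≅ Z^5.

The boundary map ∂_1: C_1 → C_0 maps an edge to its endpoints' difference, ∂[p,q] = q − p. For instance
  ∂MQ = Q − M.
The 14×22 boundary matrix has rank 12 and Smith normal form diag(1,1,1,1,1,1,1,1,1,1,1,1).

∂_2: C_2 → C_1 acts by ∂[p,q,r] = [q,r] − [p,r] + [p,q]. For instance
  ∂BFP = FP − BP + BF,
  ∂BEP = EP − BP + BE.
As a 22×10 matrix over Z this has rank 6, with invariant factors (1,1,1,1,1,1).

Boundary ∂_3: C_3 → C_2 sends each 3-simplex σ to the alternating sum Σ_i (−1)^i (σ with its i-th vertex removed). For instance
  ∂DEFP = EFP − DFP + DEP − DEF,
  ∂BDEP = DEP − BEP + BDP − BDE.
This gives a 10×5 integer matrix of rank 4; reducing to Smith normal form yields diagonal entries (1,1,1,1).

From H_k ≅ ker(∂_k) / im(∂_{k+1}) we obtain:

  H_0: rank C_0 − rank ∂_1 = 14 − 12 = 2, and the invariant factors of ∂_1 are all 1, so H_0 ≅ Z^2.
  H_1: rank ker ∂_1 − rank ∂_2 = (22 − 12) − 6 = 4, and the invariant factors of ∂_2 are all 1, so H_1 ≅ Z^4.
  H_2: rank ker ∂_2 − rank ∂_3 = (10 − 6) − 4 = 0, and the invariant factors of ∂_3 are all 1, so H_2 ≅ 0.
  H_3: rank ker ∂_3 − rank ∂_4 = (5 − 4) − 0 = 1, and there is no ∂_4, so H_3 ≅ Z.

(K is a triangulation of the disjoint union of the 3-sphere S^3 and a wedge of 4 circles.)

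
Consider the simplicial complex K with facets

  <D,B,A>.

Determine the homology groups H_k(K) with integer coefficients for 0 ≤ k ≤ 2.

H_0 = Z,  H_1 = 0,  H_2 = 0.

Fix the vertex order A < B < D and write every simplex with vertices in increasing order. Then dim K = 2 and the simplices of K are:

  0-simplices (3): A, B, D
  1-simplices (3): AB, AD, BD
  2-simplices (1): ABD

Hence C_0 ≅ Z^3, C_1 ≅ Z^3, C_2 ≅ Z^1.

Boundary ∂_1: C_1 → C_0 sends each edge [p,q] (with p < q) to q − p. For instance
  ∂AD = D − A.
This gives a 3×3 integer matrix of rank 2; reducing to Smith normal form yields diagonal entries (1,1).

Boundary ∂_2: C_2 → C_1 acts by ∂[p,q,r] = [q,r] − [p,r] + [p,q]. For instance
  ∂ABD = BD − AD + AB.
The 3×1 boundary matrix has rank 1 and Smith normal form diag(1).

From H_k ≅ ker(∂_k) / im(∂_{k+1}) we obtain:

  H_0: rank C_0 − rank ∂_1 = 3 − 2 = 1, and the invariant factors of ∂_1 are all 1, so H_0 ≅ Z.
  H_1: rank ker ∂_1 − rank ∂_2 = (3 − 2) − 1 = 0, and the invariant factors of ∂_2 are all 1, so H_1 ≅ 0.
  H_2: rank ker ∂_2 − rank ∂_3 = (1 − 1) − 0 = 0, and there is no ∂_3, so H_2 ≅ 0.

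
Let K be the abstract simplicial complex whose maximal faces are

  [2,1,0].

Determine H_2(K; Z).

H_2 ≅ 0.

We work with the vertex ordering 0 < 1 < 2. The simplices of K, each written with vertices in increasing order, are:

  0-simplices (3): [0], [1], [2]
  1-simplices (3): [0,1], [0,2], [1,2]
  2-simplices (1): [0,1,2]

so the chain groups are C_0 ≅ Z^3, C_1 ≅ Z^3, C_2 ≅ Z^1.

Boundary ∂_1: C_1 → C_0 is given by ∂[p,q] = [q] − [p]. For instance
  ∂[1,2] = [2] − [1].
This gives a 3×3 integer matrix of rank 2; reducing to Smith normal form yields diagonal entries (1,1).

Boundary ∂_2: C_2 → C_1 sends each 2-simplex [p,q,r] to [q,r] − [p,r] + [p,q]. For instance
  ∂[0,1,2] = [1,2] − [0,2] + [0,1].
The 3×1 boundary matrix has rank 1 and Smith normal form diag(1).

Computing H_k = (kernel of ∂_k) / (image of ∂_{k+1}):

  H_2: rank ker ∂_2 − rank ∂_3 = (1 − 1) − 0 = 0, and there is no ∂_3, so H_2 = 0.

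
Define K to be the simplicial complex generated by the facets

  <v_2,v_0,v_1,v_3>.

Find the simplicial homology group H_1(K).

H_1 ≅ 0.

Order the vertices as v_0 < v_1 < v_2 < v_3. Listing each simplex with vertices in this order, K has dimension 3 with simplices:

  0-simplices (4): [v_0], [v_1], [v_2], [v_3]
  1-simplices (6): [v_0,v_1], [v_0,v_2], [v_0,v_3], [v_1,v_2], [v_1,v_3], [v_2,v_3]
  2-simplices (4): [v_0,v_1,v_2], [v_0,v_1,v_3], [v_0,v_2,v_3], [v_1,v_2,v_3]
  3-simplices (1): [v_0,v_1,v_2,v_3]

Hence C_0 ≅ Z^4, C_1 ≅ Z^6, C_2 ≅ Z^4, C_3 ≅ Z^1.

∂_1: C_1 → C_0 sends each edge [p,q] (with p < q) to q − p.
As a 4×6 matrix over Z this has rank 3, with invariant factors (1,1,1).

Boundary ∂_2: C_2 → C_1 sends each 2-simplex [p,q,r] to [q,r] − [p,r] + [p,q]. For instance
  ∂[v_0,v_1,v_2] = [v_1,v_2] − [v_0,v_2] + [v_0,v_1],
  ∂[v_1,v_2,v_3] = [v_2,v_3] − [v_1,v_3] + [v_1,v_2].
The resulting 6×4 matrix has rank 3, and its Smith normal form has invariant factors (1,1,1).

Boundary ∂_3: C_3 → C_2 sends each 3-simplex σ to the alternating sum Σ_i (−1)^i (σ with its i-th vertex removed). For instance
  ∂[v_0,v_1,v_2,v_3] = [v_1,v_2,v_3] − [v_0,v_2,v_3] + [v_0,v_1,v_3] − [v_0,v_1,v_2].
As a 4×1 matrix over Z this has rank 1, with invariant factors (1).

Computing H_k = (kernel of ∂_k) / (image of ∂_{k+1}):

  H_1: rank ker ∂_1 − rank ∂_2 = (6 − 3) − 3 = 0, and the invariant factors of ∂_2 are all 1, so H_1 = 0.

(K is a triangulation of the 3-simplex.)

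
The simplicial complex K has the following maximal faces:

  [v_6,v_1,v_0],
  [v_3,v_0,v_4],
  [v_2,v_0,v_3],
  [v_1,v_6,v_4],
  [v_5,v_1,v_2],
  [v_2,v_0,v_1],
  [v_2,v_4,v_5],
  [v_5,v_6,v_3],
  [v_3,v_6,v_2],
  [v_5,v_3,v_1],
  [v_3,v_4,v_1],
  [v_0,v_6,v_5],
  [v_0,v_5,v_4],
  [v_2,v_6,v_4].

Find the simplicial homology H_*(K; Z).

H_0 ≅ Z,  H_1 ≅ Z^2,  H_2 ≅ Z.

Take the total order v_0 < v_1 < v_2 < v_3 < v_4 < v_5 < v_6 on the vertex set. Then K (dimension 2) consists of the simplices:

  0-simplices (7): [v_0], [v_1], [v_2], [v_3], [v_4], [v_5], [v_6]
  1-simplices (21): (21 of them)
  2-simplices (14): (14 of them)

so the chain groups are C_0 ≅ Z^7, C_1 ≅ Z^21, C_2 ≅ Z^14.

∂_1: C_1 → C_0 is given by ∂[p,q] = [q] − [p]. For instance
  ∂[v_4,v_6] = [v_6] − [v_4].
The resulting 7×21 matrix has rank 6, and its Smith normal form has invariant factors (1,1,1,1,1,1).

Boundary ∂_2: C_2 → C_1 acts by ∂[p,q,r] = [q,r] − [p,r] + [p,q]. For instance
  ∂[v_2,v_4,v_6] = [v_4,v_6] − [v_2,v_6] + [v_2,v_4],
  ∂[v_2,v_3,v_6] = [v_3,v_6] − [v_2,v_6] + [v_2,v_3].
As a 21×14 matrix over Z this has rank 13, with invariant factors (1,1,1,1,1,1,1,1,1,1,1,1,1).

Reading off H_k = ker ∂_k / im ∂_{k+1}:

  H_0: rank C_0 − rank ∂_1 = 7 − 6 = 1, and the invariant factors of ∂_1 are all 1, so H_0 ≅ Z.
  H_1: rank ker ∂_1 − rank ∂_2 = (21 − 6) − 13 = 2, and the invariant factors of ∂_2 are all 1, so H_1 ≅ Z^2.
  H_2: rank ker ∂_2 − rank ∂_3 = (14 − 13) − 0 = 1, and there is no ∂_3, so H_2 ≅ Z.

(K is a triangulation of the torus T^2.)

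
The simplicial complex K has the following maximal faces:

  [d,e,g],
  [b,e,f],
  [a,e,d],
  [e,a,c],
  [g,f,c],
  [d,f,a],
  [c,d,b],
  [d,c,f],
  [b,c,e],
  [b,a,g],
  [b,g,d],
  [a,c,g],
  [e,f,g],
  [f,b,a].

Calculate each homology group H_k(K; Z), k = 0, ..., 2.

We work with the vertex ordering a < b < c < d < e < f < g. The simplices of K, each written with vertices in increasing order, are:

  0-simplices (7): a, b, c, d, e, f, g
  1-simplices (21): ab, ac, ad, ae, af, ag, bc, bd, be, bf, bg, cd, ce, cf, cg, de, df, dg, ef, eg, fg
  2-simplices (14): abf, abg, ace, acg, ade, adf, bcd, bce, bdg, bef, cdf, cfg, deg, efg

Hence C_0 ≅ Z^7, C_1 ≅ Z^21, C_2 ≅ Z^14.

Boundary ∂_1: C_1 → C_0 sends each edge [p,q] (with p < q) to q − p. For instance
  ∂fg = g − f.
The resulting 7×21 matrix has rank 6, and its Smith normal form has invariant factors (1,1,1,1,1,1).

Boundary ∂_2: C_2 → C_1 maps a triangle to the signed sum of its edges. For instance
  ∂deg = eg − dg + de,
  ∂ade = de − ae + ad.
The 21×14 boundary matrix has rank 13 and Smith normal form diag(1,1,1,1,1,1,1,1,1,1,1,1,1).

Computing H_k = (kernel of ∂_k) / (image of ∂_{k+1}):

  H_0: rank C_0 − rank ∂_1 = 7 − 6 = 1, and the invariant factors of ∂_1 are all 1, so H_0 = Z.
  H_1: rank ker ∂_1 − rank ∂_2 = (21 − 6) − 13 = 2, and the invariant factors of ∂_2 are all 1, so H_1 = Z^2.
  H_2: rank ker ∂_2 − rank ∂_3 = (14 − 13) − 0 = 1, and there is no ∂_3, so H_2 = Z.

As a check, the Euler characteristic is 7 − 21 + 14 = 0, which agrees with 1 − 2 + 1 = 0.

H_0 ≅ Z,  H_1 ≅ Z^2,  H_2 ≅ Z.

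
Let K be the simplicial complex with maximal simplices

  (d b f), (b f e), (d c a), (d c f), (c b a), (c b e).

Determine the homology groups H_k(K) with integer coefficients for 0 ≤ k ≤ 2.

K has 6 vertices, 12 edges, 6 triangles.
rank ∂_0 = 0, rank ∂_1 = 5 ⇒ b_0 = 6 − 0 − 5 = 1; all invariant factors of ∂_1 are 1 so no torsion. So H_0 = Z.
rank ∂_1 = 5, rank ∂_2 = 6 ⇒ b_1 = 12 − 5 − 6 = 1; all invariant factors of ∂_2 are 1 so no torsion. So H_1 = Z.
rank ∂_2 = 6, rank ∂_3 = 0 ⇒ b_2 = 6 − 6 − 0 = 0. So H_2 = 0.

H_0 ≅ Z,  H_1 ≅ Z,  H_2 = 0.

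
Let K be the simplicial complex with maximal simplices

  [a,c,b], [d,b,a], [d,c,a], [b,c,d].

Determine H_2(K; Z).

Take the total order a < b < c < d on the vertex set. Then K (dimension 2) consists of the simplices:

  0-simplices (4): a, b, c, d
  1-simplices (6): ab, ac, ad, bc, bd, cd
  2-simplices (4): abc, abd, acd, bcd

Hence C_0 ≅ Z^4, C_1 ≅ Z^6, C_2 ≅ Z^4.

Boundary ∂_1: C_1 → C_0 sends each edge [p,q] (with p < q) to q − p. For instance
  ∂ad = d − a.
As a 4×6 matrix over Z this has rank 3, with invariant factors (1,1,1).

The boundary map ∂_2: C_2 → C_1 maps a triangle to the signed sum of its edges. For instance
  ∂abd = bd − ad + ab,
  ∂abc = bc − ac + ab.
As a 6×4 matrix over Z this has rank 3, with invariant factors (1,1,1).

Computing H_k = (kernel of ∂_k) / (image of ∂_{k+1}):

  H_2: rank ker ∂_2 − rank ∂_3 = (4 − 3) − 0 = 1, and there is no ∂_3, so H_2 = Z.

H_2 = Z.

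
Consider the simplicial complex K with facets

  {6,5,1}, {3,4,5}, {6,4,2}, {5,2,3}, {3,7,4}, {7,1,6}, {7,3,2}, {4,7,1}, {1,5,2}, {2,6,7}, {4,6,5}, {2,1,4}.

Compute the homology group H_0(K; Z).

H_0 ≅ Z.

K has 7 vertices, 18 edges, 12 triangles.
rank ∂_0 = 0, rank ∂_1 = 6 ⇒ b_0 = 7 − 0 − 6 = 1; all invariant factors of ∂_1 are 1 so no torsion. So H_0 ≅ Z.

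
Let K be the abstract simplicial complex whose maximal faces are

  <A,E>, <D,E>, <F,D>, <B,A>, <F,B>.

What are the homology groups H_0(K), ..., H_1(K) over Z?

Order the vertices as A < B < D < E < F. Listing each simplex with vertices in this order, K has dimension 1 with simplices:

  0-simplices (5): A, B, D, E, F
  1-simplices (5): AB, AE, BF, DE, DF

giving chain groups C_0 ≅ Z^5, C_1 ≅ Z^5.

Boundary ∂_1: C_1 → C_0 is given by ∂[p,q] = [q] − [p]. For instance
  ∂AB = B − A.
As a 5×5 matrix over Z this has rank 4, with invariant factors (1,1,1,1).

Computing H_k = (kernel of ∂_k) / (image of ∂_{k+1}):

  H_0: rank C_0 − rank ∂_1 = 5 − 4 = 1, and the invariant factors of ∂_1 are all 1, so H_0 = Z.
  H_1: rank ker ∂_1 − rank ∂_2 = (5 − 4) − 0 = 1, and there is no ∂_2, so H_1 = Z.

(K is a triangulation of the circle S^1.)

H_0 ≅ Z,  H_1 ≅ Z.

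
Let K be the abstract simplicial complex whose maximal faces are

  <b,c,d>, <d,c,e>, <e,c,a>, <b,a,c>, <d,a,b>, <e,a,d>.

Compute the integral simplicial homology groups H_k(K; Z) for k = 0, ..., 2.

H_0 ≅ Z,  H_1 = 0,  H_2 ≅ Z.

Fix the vertex order a < b < c < d < e and write every simplex with vertices in increasing order. Then dim K = 2 and the simplices of K are:

  0-simplices (5): a, b, c, d, e
  1-simplices (9): ab, ac, ad, ae, bc, bd, cd, ce, de
  2-simplices (6): abc, abd, ace, ade, bcd, cde

so the chain groups are C_0 ≅ Z^5, C_1 ≅ Z^9, C_2 ≅ Z^6.

∂_1: C_1 → C_0 sends each edge [p,q] (with p < q) to q − p.
This gives a 5×9 integer matrix of rank 4; reducing to Smith normal form yields diagonal entries (1,1,1,1).

Boundary ∂_2: C_2 → C_1 acts by ∂[p,q,r] = [q,r] − [p,r] + [p,q]. For instance
  ∂abd = bd − ad + ab,
  ∂cde = de − ce + cd.
This gives a 9×6 integer matrix of rank 5; reducing to Smith normal form yields diagonal entries (1,1,1,1,1).

Now H_k = ker ∂_k / im ∂_{k+1}, so:

  H_0: rank C_0 − rank ∂_1 = 5 − 4 = 1, and the invariant factors of ∂_1 are all 1, so H_0 ≅ Z.
  H_1: rank ker ∂_1 − rank ∂_2 = (9 − 4) − 5 = 0, and the invariant factors of ∂_2 are all 1, so H_1 ≅ 0.
  H_2: rank ker ∂_2 − rank ∂_3 = (6 − 5) − 0 = 1, and there is no ∂_3, so H_2 ≅ Z.

As a check, the Euler characteristic is 5 − 9 + 6 = 2, which agrees with 1 − 0 + 1 = 2.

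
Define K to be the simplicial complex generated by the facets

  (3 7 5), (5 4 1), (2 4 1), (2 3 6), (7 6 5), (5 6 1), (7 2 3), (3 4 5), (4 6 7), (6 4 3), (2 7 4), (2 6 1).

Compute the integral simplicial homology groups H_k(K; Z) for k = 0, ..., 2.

H_0 ≅ Z,  H_1 ≅ Z/2,  H_2 = 0.

We work with the vertex ordering 1 < 2 < 3 < 4 < 5 < 6 < 7. The simplices of K, each written with vertices in increasing order, are:

  0-simplices (7): [1], [2], [3], [4], [5], [6], [7]
  1-simplices (18): [1,2], [1,4], [1,5], [1,6], [2,3], [2,4], [2,6], [2,7], [3,4], [3,5], [3,6], [3,7], [4,5], [4,6], [4,7], [5,6], [5,7], [6,7]
  2-simplices (12): [1,2,4], [1,2,6], [1,4,5], [1,5,6], [2,3,6], [2,3,7], [2,4,7], [3,4,5], [3,4,6], [3,5,7], [4,6,7], [5,6,7]

so the chain groups are C_0 ≅ Z^7, C_1 ≅ Z^18, C_2 ≅ Z^12.

The boundary map ∂_1: C_1 → C_0 is given by ∂[p,q] = [q] − [p]. For instance
  ∂[1,5] = [5] − [1].
As a 7×18 matrix over Z this has rank 6, with invariant factors (1,1,1,1,1,1).

∂_2: C_2 → C_1 maps a triangle to the signed sum of its edges. For instance
  ∂[1,5,6] = [5,6] − [1,6] + [1,5],
  ∂[2,3,6] = [3,6] − [2,6] + [2,3].
This gives a 18×12 integer matrix of rank 12; reducing to Smith normal form yields diagonal entries (1,1,1,1,1,1,1,1,1,1,1,2).

Reading off H_k = ker ∂_k / im ∂_{k+1}:

  H_0: rank C_0 − rank ∂_1 = 7 − 6 = 1, and the invariant factors of ∂_1 are all 1, so H_0 = Z.
  H_1: rank ker ∂_1 − rank ∂_2 = (18 − 6) − 12 = 0, and ∂_2 has invariant factor 2 > 1, so H_1 = Z/2.
  H_2: rank ker ∂_2 − rank ∂_3 = (12 − 12) − 0 = 0, and there is no ∂_3, so H_2 = 0.

As a check, the Euler characteristic is 7 − 18 + 12 = 1, which agrees with 1 − 0 + 0 = 1.
(K is a triangulation of the real projective plane RP^2.)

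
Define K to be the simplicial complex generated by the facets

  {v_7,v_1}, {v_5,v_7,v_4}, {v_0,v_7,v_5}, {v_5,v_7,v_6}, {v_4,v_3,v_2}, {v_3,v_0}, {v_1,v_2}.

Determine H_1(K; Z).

We work with the vertex ordering v_0 < v_1 < v_2 < v_3 < v_4 < v_5 < v_6 < v_7. The simplices of K, each written with vertices in increasing order, are:

  0-simplices (8): [v_0], [v_1], [v_2], [v_3], [v_4], [v_5], [v_6], [v_7]
  1-simplices (13): [v_0,v_3], [v_0,v_5], [v_0,v_7], [v_1,v_2], [v_1,v_7], [v_2,v_3], [v_2,v_4], [v_3,v_4], [v_4,v_5], [v_4,v_7], [v_5,v_6], [v_5,v_7], [v_6,v_7]
  2-simplices (4): [v_0,v_5,v_7], [v_2,v_3,v_4], [v_4,v_5,v_7], [v_5,v_6,v_7]

Hence C_0 ≅ Z^8, C_1 ≅ Z^13, C_2 ≅ Z^4.

∂_1: C_1 → C_0 is given by ∂[p,q] = [q] − [p].
As a 8×13 matrix over Z this has rank 7, with invariant factors (1,1,1,1,1,1,1).

Boundary ∂_2: C_2 → C_1 sends each 2-simplex [p,q,r] to [q,r] − [p,r] + [p,q]. For instance
  ∂[v_4,v_5,v_7] = [v_5,v_7] − [v_4,v_7] + [v_4,v_5],
  ∂[v_2,v_3,v_4] = [v_3,v_4] − [v_2,v_4] + [v_2,v_3].
The 13×4 boundary matrix has rank 4 and Smith normal form diag(1,1,1,1).

Now H_k = ker ∂_k / im ∂_{k+1}, so:

  H_1: rank ker ∂_1 − rank ∂_2 = (13 − 7) − 4 = 2, and the invariant factors of ∂_2 are all 1, so H_1 = Z^2.

H_1 = Z^2.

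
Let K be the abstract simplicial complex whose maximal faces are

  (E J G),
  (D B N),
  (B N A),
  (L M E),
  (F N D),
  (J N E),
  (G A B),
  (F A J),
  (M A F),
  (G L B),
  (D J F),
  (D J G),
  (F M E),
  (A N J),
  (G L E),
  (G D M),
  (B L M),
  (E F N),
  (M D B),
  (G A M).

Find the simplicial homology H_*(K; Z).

Fix the vertex order A < B < D < E < F < G < J < L < M < N and write every simplex with vertices in increasing order. Then dim K = 2 and the simplices of K are:

  0-simplices (10): A, B, D, E, F, G, J, L, M, N
  1-simplices (30): AB, AF, AG, AJ, AM, AN, BD, BG, BL, BM, BN, DF, DG, DJ, DM, DN, EF, EG, EJ, EL, EM, EN, FJ, FM, FN, GJ, GL, GM, JN, LM
  2-simplices (20): ABG, ABN, AFJ, AFM, AGM, AJN, BDM, BDN, BGL, BLM, DFJ, DFN, DGJ, DGM, EFM, EFN, EGJ, EGL, EJN, ELM

giving chain groups C_0 ≅ Z^10, C_1 ≅ Z^30, C_2 ≅ Z^20.

∂_1: C_1 → C_0 is given by ∂[p,q] = [q] − [p]. For instance
  ∂EL = L − E.
The 10×30 boundary matrix has rank 9 and Smith normal form diag(1,1,1,1,1,1,1,1,1).

∂_2: C_2 → C_1 sends each 2-simplex [p,q,r] to [q,r] − [p,r] + [p,q]. For instance
  ∂EFM = FM − EM + EF,
  ∂BDN = DN − BN + BD.
This gives a 30×20 integer matrix of rank 20; reducing to Smith normal form yields diagonal entries (1,1,1,1,1,1,1,1,1,1,1,1,1,1,1,1,1,1,1,2).

Reading off H_k = ker ∂_k / im ∂_{k+1}:

  H_0: rank C_0 − rank ∂_1 = 10 − 9 = 1, and the invariant factors of ∂_1 are all 1, so H_0 ≅ Z.
  H_1: rank ker ∂_1 − rank ∂_2 = (30 − 9) − 20 = 1, and ∂_2 has invariant factor 2 > 1, so H_1 ≅ Z ⊕ Z/2.
  H_2: rank ker ∂_2 − rank ∂_3 = (20 − 20) − 0 = 0, and there is no ∂_3, so H_2 ≅ 0.

As a check, the Euler characteristic is 10 − 30 + 20 = 0, which agrees with 1 − 1 + 0 = 0.
(K is a triangulation of the Klein bottle.)

H_0 = Z,  H_1 = Z ⊕ Z/2,  H_2 = 0.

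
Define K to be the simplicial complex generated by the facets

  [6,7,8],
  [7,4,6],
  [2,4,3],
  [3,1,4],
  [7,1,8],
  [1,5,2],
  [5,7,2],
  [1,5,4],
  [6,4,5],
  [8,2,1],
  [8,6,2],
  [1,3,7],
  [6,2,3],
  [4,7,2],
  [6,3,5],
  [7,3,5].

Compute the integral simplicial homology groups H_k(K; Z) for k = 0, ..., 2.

Fix the vertex order 1 < 2 < 3 < 4 < 5 < 6 < 7 < 8 and write every simplex with vertices in increasing order. Then dim K = 2 and the simplices of K are:

  0-simplices (8): [1], [2], [3], [4], [5], [6], [7], [8]
  1-simplices (24): (24 of them)
  2-simplices (16): [1,2,5], [1,2,8], [1,3,4], [1,3,7], [1,4,5], [1,7,8], [2,3,4], [2,3,6], [2,4,7], [2,5,7], [2,6,8], [3,5,6], [3,5,7], [4,5,6], [4,6,7], [6,7,8]

Hence C_0 ≅ Z^8, C_1 ≅ Z^24, C_2 ≅ Z^16.

The boundary map ∂_1: C_1 → C_0 is given by ∂[p,q] = [q] − [p]. For instance
  ∂[1,7] = [7] − [1].
The 8×24 boundary matrix has rank 7 and Smith normal form diag(1,1,1,1,1,1,1).

The boundary map ∂_2: C_2 → C_1 acts by ∂[p,q,r] = [q,r] − [p,r] + [p,q]. For instance
  ∂[2,4,7] = [4,7] − [2,7] + [2,4],
  ∂[4,6,7] = [6,7] − [4,7] + [4,6].
The resulting 24×16 matrix has rank 15, and its Smith normal form has invariant factors (1,1,1,1,1,1,1,1,1,1,1,1,1,1,1).

Computing H_k = (kernel of ∂_k) / (image of ∂_{k+1}):

  H_0: rank C_0 − rank ∂_1 = 8 − 7 = 1, and the invariant factors of ∂_1 are all 1, so H_0 ≅ Z.
  H_1: rank ker ∂_1 − rank ∂_2 = (24 − 7) − 15 = 2, and the invariant factors of ∂_2 are all 1, so H_1 ≅ Z^2.
  H_2: rank ker ∂_2 − rank ∂_3 = (16 − 15) − 0 = 1, and there is no ∂_3, so H_2 ≅ Z.

(K is a triangulation of the torus T^2.)

H_0 ≅ Z,  H_1 ≅ Z^2,  H_2 ≅ Z.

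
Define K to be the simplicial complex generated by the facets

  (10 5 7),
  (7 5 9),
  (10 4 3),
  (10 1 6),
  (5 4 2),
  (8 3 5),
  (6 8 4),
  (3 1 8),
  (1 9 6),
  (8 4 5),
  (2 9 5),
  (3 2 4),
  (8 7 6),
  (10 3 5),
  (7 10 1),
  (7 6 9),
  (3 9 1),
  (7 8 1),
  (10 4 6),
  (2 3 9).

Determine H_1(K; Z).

Fix the vertex order 1 < 2 < 3 < 4 < 5 < 6 < 7 < 8 < 9 < 10 and write every simplex with vertices in increasing order. Then dim K = 2 and the simplices of K are:

  0-simplices (10): [1], [2], [3], [4], [5], [6], [7], [8], [9], [10]
  1-simplices (30): (30 of them)
  2-simplices (20): (20 of them)

giving chain groups C_0 ≅ Z^10, C_1 ≅ Z^30, C_2 ≅ Z^20.

Boundary ∂_1: C_1 → C_0 is given by ∂[p,q] = [q] − [p].
As a 10×30 matrix over Z this has rank 9, with invariant factors (1,1,1,1,1,1,1,1,1).

The boundary map ∂_2: C_2 → C_1 acts by ∂[p,q,r] = [q,r] − [p,r] + [p,q]. For instance
  ∂[3,5,8] = [5,8] − [3,8] + [3,5],
  ∂[2,3,9] = [3,9] − [2,9] + [2,3].
The resulting 30×20 matrix has rank 20, and its Smith normal form has invariant factors (1,1,1,1,1,1,1,1,1,1,1,1,1,1,1,1,1,1,1,2).

Computing H_k = (kernel of ∂_k) / (image of ∂_{k+1}):

  H_1: rank ker ∂_1 − rank ∂_2 = (30 − 9) − 20 = 1, and ∂_2 has invariant factor 2 > 1, so H_1 ≅ Z × Z/2.

H_1 ≅ Z × Z/2.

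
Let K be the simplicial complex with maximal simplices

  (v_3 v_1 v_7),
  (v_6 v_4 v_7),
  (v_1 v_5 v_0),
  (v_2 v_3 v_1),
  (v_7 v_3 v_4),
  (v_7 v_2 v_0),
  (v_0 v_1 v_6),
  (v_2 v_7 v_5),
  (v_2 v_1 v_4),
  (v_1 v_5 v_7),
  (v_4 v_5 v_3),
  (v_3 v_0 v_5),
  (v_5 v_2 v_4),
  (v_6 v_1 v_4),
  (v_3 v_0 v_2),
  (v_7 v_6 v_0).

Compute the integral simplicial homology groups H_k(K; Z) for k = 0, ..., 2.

K has 8 vertices, 24 edges, 16 triangles.
rank ∂_0 = 0, rank ∂_1 = 7 ⇒ b_0 = 8 − 0 − 7 = 1; all invariant factors of ∂_1 are 1 so no torsion. So H_0 ≅ Z.
rank ∂_1 = 7, rank ∂_2 = 15 ⇒ b_1 = 24 − 7 − 15 = 2; all invariant factors of ∂_2 are 1 so no torsion. So H_1 ≅ Z^2.
rank ∂_2 = 15, rank ∂_3 = 0 ⇒ b_2 = 16 − 15 − 0 = 1. So H_2 ≅ Z.

H_0 = Z,  H_1 = Z^2,  H_2 = Z.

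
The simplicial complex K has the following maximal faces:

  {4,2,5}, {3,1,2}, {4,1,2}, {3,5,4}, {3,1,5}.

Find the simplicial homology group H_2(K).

H_2 = 0.

We work with the vertex ordering 1 < 2 < 3 < 4 < 5. The simplices of K, each written with vertices in increasing order, are:

  0-simplices (5): [1], [2], [3], [4], [5]
  1-simplices (10): [1,2], [1,3], [1,4], [1,5], [2,3], [2,4], [2,5], [3,4], [3,5], [4,5]
  2-simplices (5): [1,2,3], [1,2,4], [1,3,5], [2,4,5], [3,4,5]

so the chain groups are C_0 ≅ Z^5, C_1 ≅ Z^10, C_2 ≅ Z^5.

∂_1: C_1 → C_0 maps an edge to its endpoints' difference, ∂[p,q] = q − p.
The 5×10 boundary matrix has rank 4 and Smith normal form diag(1,1,1,1).

Boundary ∂_2: C_2 → C_1 sends each 2-simplex [p,q,r] to [q,r] − [p,r] + [p,q]. For instance
  ∂[1,2,3] = [2,3] − [1,3] + [1,2],
  ∂[1,3,5] = [3,5] − [1,5] + [1,3].
This gives a 10×5 integer matrix of rank 5; reducing to Smith normal form yields diagonal entries (1,1,1,1,1).

Computing H_k = (kernel of ∂_k) / (image of ∂_{k+1}):

  H_2: rank ker ∂_2 − rank ∂_3 = (5 − 5) − 0 = 0, and there is no ∂_3, so H_2 = 0.

(K is a triangulation of the Möbius band.)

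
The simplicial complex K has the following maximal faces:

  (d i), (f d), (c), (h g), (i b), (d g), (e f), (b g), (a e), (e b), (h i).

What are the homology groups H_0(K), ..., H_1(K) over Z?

H_0 = Z^2,  H_1 = Z^3.

Order the vertices as a < b < c < d < e < f < g < h < i. Listing each simplex with vertices in this order, K has dimension 1 with simplices:

  0-simplices (9): a, b, c, d, e, f, g, h, i
  1-simplices (10): ae, be, bg, bi, df, dg, di, ef, gh, hi

giving chain groups C_0 ≅ Z^9, C_1 ≅ Z^10.

Boundary ∂_1: C_1 → C_0 maps an edge to its endpoints' difference, ∂[p,q] = q − p. For instance
  ∂gh = h − g.
The 9×10 boundary matrix has rank 7 and Smith normal form diag(1,1,1,1,1,1,1).

Now H_k = ker ∂_k / im ∂_{k+1}, so:

  H_0: rank C_0 − rank ∂_1 = 9 − 7 = 2, and the invariant factors of ∂_1 are all 1, so H_0 = Z^2.
  H_1: rank ker ∂_1 − rank ∂_2 = (10 − 7) − 0 = 3, and there is no ∂_2, so H_1 = Z^3.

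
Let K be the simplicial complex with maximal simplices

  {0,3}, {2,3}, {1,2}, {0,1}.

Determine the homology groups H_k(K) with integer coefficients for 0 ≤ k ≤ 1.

K has 4 vertices, 4 edges.
rank ∂_0 = 0, rank ∂_1 = 3 ⇒ b_0 = 4 − 0 − 3 = 1; all invariant factors of ∂_1 are 1 so no torsion. So H_0 ≅ Z.
rank ∂_1 = 3, rank ∂_2 = 0 ⇒ b_1 = 4 − 3 − 0 = 1. So H_1 ≅ Z.

H_0 = Z,  H_1 = Z.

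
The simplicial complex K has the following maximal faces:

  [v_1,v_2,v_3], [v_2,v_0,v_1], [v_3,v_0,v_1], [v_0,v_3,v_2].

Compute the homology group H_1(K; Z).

H_1 = 0.

Order the vertices as v_0 < v_1 < v_2 < v_3. Listing each simplex with vertices in this order, K has dimension 2 with simplices:

  0-simplices (4): [v_0], [v_1], [v_2], [v_3]
  1-simplices (6): [v_0,v_1], [v_0,v_2], [v_0,v_3], [v_1,v_2], [v_1,v_3], [v_2,v_3]
  2-simplices (4): [v_0,v_1,v_2], [v_0,v_1,v_3], [v_0,v_2,v_3], [v_1,v_2,v_3]

so the chain groups are C_0 ≅ Z^4, C_1 ≅ Z^6, C_2 ≅ Z^4.

∂_1: C_1 → C_0 is given by ∂[p,q] = [q] − [p]. For instance
  ∂[v_1,v_3] = [v_3] − [v_1].
As a 4×6 matrix over Z this has rank 3, with invariant factors (1,1,1).

Boundary ∂_2: C_2 → C_1 acts by ∂[p,q,r] = [q,r] − [p,r] + [p,q]. For instance
  ∂[v_0,v_2,v_3] = [v_2,v_3] − [v_0,v_3] + [v_0,v_2],
  ∂[v_0,v_1,v_2] = [v_1,v_2] − [v_0,v_2] + [v_0,v_1].
This gives a 6×4 integer matrix of rank 3; reducing to Smith normal form yields diagonal entries (1,1,1).

Reading off H_k = ker ∂_k / im ∂_{k+1}:

  H_1: rank ker ∂_1 − rank ∂_2 = (6 − 3) − 3 = 0, and the invariant factors of ∂_2 are all 1, so H_1 ≅ 0.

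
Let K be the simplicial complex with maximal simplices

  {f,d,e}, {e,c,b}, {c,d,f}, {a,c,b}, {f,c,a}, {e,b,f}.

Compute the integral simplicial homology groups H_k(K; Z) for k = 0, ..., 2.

Take the total order a < b < c < d < e < f on the vertex set. Then K (dimension 2) consists of the simplices:

  0-simplices (6): a, b, c, d, e, f
  1-simplices (12): ab, ac, af, bc, be, bf, cd, ce, cf, de, df, ef
  2-simplices (6): abc, acf, bce, bef, cdf, def

so the chain groups are C_0 ≅ Z^6, C_1 ≅ Z^12, C_2 ≅ Z^6.

Boundary ∂_1: C_1 → C_0 sends each edge [p,q] (with p < q) to q − p.
As a 6×12 matrix over Z this has rank 5, with invariant factors (1,1,1,1,1).

∂_2: C_2 → C_1 maps a triangle to the signed sum of its edges. For instance
  ∂bce = ce − be + bc,
  ∂bef = ef − bf + be.
The 12×6 boundary matrix has rank 6 and Smith normal form diag(1,1,1,1,1,1).

Computing H_k = (kernel of ∂_k) / (image of ∂_{k+1}):

  H_0: rank C_0 − rank ∂_1 = 6 − 5 = 1, and the invariant factors of ∂_1 are all 1, so H_0 = Z.
  H_1: rank ker ∂_1 − rank ∂_2 = (12 − 5) − 6 = 1, and the invariant factors of ∂_2 are all 1, so H_1 = Z.
  H_2: rank ker ∂_2 − rank ∂_3 = (6 − 6) − 0 = 0, and there is no ∂_3, so H_2 = 0.

As a check, the Euler characteristic is 6 − 12 + 6 = 0, which agrees with 1 − 1 + 0 = 0.

H_0 ≅ Z,  H_1 ≅ Z,  H_2 = 0.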